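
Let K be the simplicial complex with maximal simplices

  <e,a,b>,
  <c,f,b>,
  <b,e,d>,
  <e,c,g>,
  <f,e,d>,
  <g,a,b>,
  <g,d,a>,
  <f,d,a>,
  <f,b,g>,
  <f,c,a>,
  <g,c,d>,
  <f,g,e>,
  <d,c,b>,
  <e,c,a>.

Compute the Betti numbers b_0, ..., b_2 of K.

b_0 = 1, b_1 = 2, b_2 = 1.

K has 7 vertices, 21 edges, 14 triangles.
rank ∂_0 = 0, rank ∂_1 = 6 ⇒ b_0 = 7 − 0 − 6 = 1; all invariant factors of ∂_1 are 1 so no torsion. So H_0 = Z.
rank ∂_1 = 6, rank ∂_2 = 13 ⇒ b_1 = 21 − 6 − 13 = 2; all invariant factors of ∂_2 are 1 so no torsion. So H_1 = Z^2.
rank ∂_2 = 13, rank ∂_3 = 0 ⇒ b_2 = 14 − 13 − 0 = 1. So H_2 = Z.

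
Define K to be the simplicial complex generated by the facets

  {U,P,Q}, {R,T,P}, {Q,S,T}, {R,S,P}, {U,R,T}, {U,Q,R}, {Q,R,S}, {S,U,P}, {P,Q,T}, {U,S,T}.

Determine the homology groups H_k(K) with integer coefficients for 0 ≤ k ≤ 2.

We work with the vertex ordering P < Q < R < S < T < U. The simplices of K, each written with vertices in increasing order, are:

  0-simplices (6): P, Q, R, S, T, U
  1-simplices (15): PQ, PR, PS, PT, PU, QR, QS, QT, QU, RS, RT, RU, ST, SU, TU
  2-simplices (10): PQT, PQU, PRS, PRT, PSU, QRS, QRU, QST, RTU, STU

Hence C_0 ≅ Z^6, C_1 ≅ Z^15, C_2 ≅ Z^10.

∂_1: C_1 → C_0 is given by ∂[p,q] = [q] − [p]. For instance
  ∂PR = R − P.
This gives a 6×15 integer matrix of rank 5; reducing to Smith normal form yields diagonal entries (1,1,1,1,1).

The boundary map ∂_2: C_2 → C_1 acts by ∂[p,q,r] = [q,r] − [p,r] + [p,q]. For instance
  ∂QRU = RU − QU + QR,
  ∂PRT = RT − PT + PR.
This gives a 15×10 integer matrix of rank 10; reducing to Smith normal form yields diagonal entries (1,1,1,1,1,1,1,1,1,2).

Reading off H_k = ker ∂_k / im ∂_{k+1}:

  H_0: rank C_0 − rank ∂_1 = 6 − 5 = 1, and the invariant factors of ∂_1 are all 1, so H_0 ≅ Z.
  H_1: rank ker ∂_1 − rank ∂_2 = (15 − 5) − 10 = 0, and ∂_2 has invariant factor 2 > 1, so H_1 ≅ Z_2.
  H_2: rank ker ∂_2 − rank ∂_3 = (10 − 10) − 0 = 0, and there is no ∂_3, so H_2 ≅ 0.

As a check, the Euler characteristic is 6 − 15 + 10 = 1, which agrees with 1 − 0 + 0 = 1.

H_0 ≅ Z,  H_1 ≅ Z_2,  H_2 = 0.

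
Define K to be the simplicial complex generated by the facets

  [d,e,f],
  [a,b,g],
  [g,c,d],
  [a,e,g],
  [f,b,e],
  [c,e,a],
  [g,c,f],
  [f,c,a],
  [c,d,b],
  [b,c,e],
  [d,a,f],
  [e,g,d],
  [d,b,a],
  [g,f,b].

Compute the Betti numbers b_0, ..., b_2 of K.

b_0 = 1, b_1 = 2, b_2 = 1.

Order the vertices as a < b < c < d < e < f < g. Listing each simplex with vertices in this order, K has dimension 2 with simplices:

  0-simplices (7): a, b, c, d, e, f, g
  1-simplices (21): ab, ac, ad, ae, af, ag, bc, bd, be, bf, bg, cd, ce, cf, cg, de, df, dg, ef, eg, fg
  2-simplices (14): abd, abg, ace, acf, adf, aeg, bcd, bce, bef, bfg, cdg, cfg, def, deg

so the chain groups are C_0 ≅ Z^7, C_1 ≅ Z^21, C_2 ≅ Z^14.

The boundary map ∂_1: C_1 → C_0 is given by ∂[p,q] = [q] − [p].
This gives a 7×21 integer matrix of rank 6; reducing to Smith normal form yields diagonal entries (1,1,1,1,1,1).

Boundary ∂_2: C_2 → C_1 acts by ∂[p,q,r] = [q,r] − [p,r] + [p,q]. For instance
  ∂abd = bd − ad + ab,
  ∂def = ef − df + de.
This gives a 21×14 integer matrix of rank 13; reducing to Smith normal form yields diagonal entries (1,1,1,1,1,1,1,1,1,1,1,1,1).

Now H_k = ker ∂_k / im ∂_{k+1}, so:

  H_0: rank C_0 − rank ∂_1 = 7 − 6 = 1, and the invariant factors of ∂_1 are all 1, so H_0 ≅ Z.
  H_1: rank ker ∂_1 − rank ∂_2 = (21 − 6) − 13 = 2, and the invariant factors of ∂_2 are all 1, so H_1 ≅ Z^2.
  H_2: rank ker ∂_2 − rank ∂_3 = (14 − 13) − 0 = 1, and there is no ∂_3, so H_2 ≅ Z.

(K is a triangulation of the torus T^2.)

Hence the Betti numbers are b_0 = 1, b_1 = 2, b_2 = 1.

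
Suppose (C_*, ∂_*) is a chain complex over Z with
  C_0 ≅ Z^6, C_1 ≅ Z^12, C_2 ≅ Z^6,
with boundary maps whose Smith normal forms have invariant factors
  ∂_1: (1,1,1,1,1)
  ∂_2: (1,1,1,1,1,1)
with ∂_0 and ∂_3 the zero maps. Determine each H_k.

H_0 = Z,  H_1 = Z,  H_2 = 0.

H_0: b_0 = 6 − 0 − 5 = 1; torsion from ∂_1 factors > 1: none. So H_0 = Z.
H_1: b_1 = 12 − 5 − 6 = 1; torsion from ∂_2 factors > 1: none. So H_1 = Z.
H_2: b_2 = 6 − 6 − 0 = 0; torsion from ∂_3 factors > 1: none. So H_2 = 0.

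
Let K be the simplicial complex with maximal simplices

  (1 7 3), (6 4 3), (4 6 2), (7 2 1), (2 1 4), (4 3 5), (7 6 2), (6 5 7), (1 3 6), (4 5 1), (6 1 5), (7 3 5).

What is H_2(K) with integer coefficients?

Fix the vertex order 1 < 2 < 3 < 4 < 5 < 6 < 7 and write every simplex with vertices in increasing order. Then dim K = 2 and the simplices of K are:

  0-simplices (7): [1], [2], [3], [4], [5], [6], [7]
  1-simplices (18): [1,2], [1,3], [1,4], [1,5], [1,6], [1,7], [2,4], [2,6], [2,7], [3,4], [3,5], [3,6], [3,7], [4,5], [4,6], [5,6], [5,7], [6,7]
  2-simplices (12): [1,2,4], [1,2,7], [1,3,6], [1,3,7], [1,4,5], [1,5,6], [2,4,6], [2,6,7], [3,4,5], [3,4,6], [3,5,7], [5,6,7]

so the chain groups are C_0 ≅ Z^7, C_1 ≅ Z^18, C_2 ≅ Z^12.

Boundary ∂_1: C_1 → C_0 is given by ∂[p,q] = [q] − [p]. For instance
  ∂[3,5] = [5] − [3].
The 7×18 boundary matrix has rank 6 and Smith normal form diag(1,1,1,1,1,1).

Boundary ∂_2: C_2 → C_1 sends each 2-simplex [p,q,r] to [q,r] − [p,r] + [p,q]. For instance
  ∂[1,3,7] = [3,7] − [1,7] + [1,3],
  ∂[1,4,5] = [4,5] − [1,5] + [1,4].
As a 18×12 matrix over Z this has rank 12, with invariant factors (1,1,1,1,1,1,1,1,1,1,1,2).

Computing H_k = (kernel of ∂_k) / (image of ∂_{k+1}):

  H_2: rank ker ∂_2 − rank ∂_3 = (12 − 12) − 0 = 0, and there is no ∂_3, so H_2 = 0.

H_2 = 0.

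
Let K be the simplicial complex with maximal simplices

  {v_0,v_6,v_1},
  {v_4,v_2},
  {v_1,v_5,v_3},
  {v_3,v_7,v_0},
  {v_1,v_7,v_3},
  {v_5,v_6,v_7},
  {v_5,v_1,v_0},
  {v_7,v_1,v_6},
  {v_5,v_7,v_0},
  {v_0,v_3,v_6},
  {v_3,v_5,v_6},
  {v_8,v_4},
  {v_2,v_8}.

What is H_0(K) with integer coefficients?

We work with the vertex ordering v_0 < v_1 < v_2 < v_3 < v_4 < v_5 < v_6 < v_7 < v_8. The simplices of K, each written with vertices in increasing order, are:

  0-simplices (9): [v_0], [v_1], [v_2], [v_3], [v_4], [v_5], [v_6], [v_7], [v_8]
  1-simplices (18): (18 of them)
  2-simplices (10): [v_0,v_1,v_5], [v_0,v_1,v_6], [v_0,v_3,v_6], [v_0,v_3,v_7], [v_0,v_5,v_7], [v_1,v_3,v_5], [v_1,v_3,v_7], [v_1,v_6,v_7], [v_3,v_5,v_6], [v_5,v_6,v_7]

so the chain groups are C_0 ≅ Z^9, C_1 ≅ Z^18, C_2 ≅ Z^10.

Boundary ∂_1: C_1 → C_0 is given by ∂[p,q] = [q] − [p].
As a 9×18 matrix over Z this has rank 7, with invariant factors (1,1,1,1,1,1,1).

∂_2: C_2 → C_1 sends each 2-simplex [p,q,r] to [q,r] − [p,r] + [p,q]. For instance
  ∂[v_1,v_3,v_7] = [v_3,v_7] − [v_1,v_7] + [v_1,v_3],
  ∂[v_1,v_3,v_5] = [v_3,v_5] − [v_1,v_5] + [v_1,v_3].
The 18×10 boundary matrix has rank 10 and Smith normal form diag(1,1,1,1,1,1,1,1,1,2).

Now H_k = ker ∂_k / im ∂_{k+1}, so:

  H_0: rank C_0 − rank ∂_1 = 9 − 7 = 2, and the invariant factors of ∂_1 are all 1, so H_0 ≅ Z^2.

H_0 = Z^2.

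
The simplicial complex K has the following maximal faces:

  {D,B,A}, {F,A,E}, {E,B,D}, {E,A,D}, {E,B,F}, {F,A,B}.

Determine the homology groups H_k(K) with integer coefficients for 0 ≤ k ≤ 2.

H_0 = Z,  H_1 = 0,  H_2 = Z.

We work with the vertex ordering A < B < D < E < F. The simplices of K, each written with vertices in increasing order, are:

  0-simplices (5): A, B, D, E, F
  1-simplices (9): AB, AD, AE, AF, BD, BE, BF, DE, EF
  2-simplices (6): ABD, ABF, ADE, AEF, BDE, BEF

giving chain groups C_0 ≅ Z^5, C_1 ≅ Z^9, C_2 ≅ Z^6.

∂_1: C_1 → C_0 maps an edge to its endpoints' difference, ∂[p,q] = q − p. For instance
  ∂BD = D − B.
The 5×9 boundary matrix has rank 4 and Smith normal form diag(1,1,1,1).

The boundary map ∂_2: C_2 → C_1 sends each 2-simplex [p,q,r] to [q,r] − [p,r] + [p,q]. For instance
  ∂ABF = BF − AF + AB,
  ∂ABD = BD − AD + AB.
The 9×6 boundary matrix has rank 5 and Smith normal form diag(1,1,1,1,1).

Reading off H_k = ker ∂_k / im ∂_{k+1}:

  H_0: rank C_0 − rank ∂_1 = 5 − 4 = 1, and the invariant factors of ∂_1 are all 1, so H_0 ≅ Z.
  H_1: rank ker ∂_1 − rank ∂_2 = (9 − 4) − 5 = 0, and the invariant factors of ∂_2 are all 1, so H_1 ≅ 0.
  H_2: rank ker ∂_2 − rank ∂_3 = (6 − 5) − 0 = 1, and there is no ∂_3, so H_2 ≅ Z.

(K is a triangulation of the 2-sphere S^2.)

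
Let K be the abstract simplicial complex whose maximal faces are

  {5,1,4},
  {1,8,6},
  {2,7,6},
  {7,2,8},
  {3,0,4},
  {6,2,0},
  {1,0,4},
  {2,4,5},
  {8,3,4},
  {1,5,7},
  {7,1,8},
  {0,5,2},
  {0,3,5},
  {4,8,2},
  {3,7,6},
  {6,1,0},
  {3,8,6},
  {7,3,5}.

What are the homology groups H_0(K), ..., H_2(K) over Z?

Fix the vertex order 0 < 1 < 2 < 3 < 4 < 5 < 6 < 7 < 8 and write every simplex with vertices in increasing order. Then dim K = 2 and the simplices of K are:

  0-simplices (9): [0], [1], [2], [3], [4], [5], [6], [7], [8]
  1-simplices (27): (27 of them)
  2-simplices (18): [0,1,4], [0,1,6], [0,2,5], [0,2,6], [0,3,4], [0,3,5], [1,4,5], [1,5,7], [1,6,8], [1,7,8], [2,4,5], [2,4,8], [2,6,7], [2,7,8], [3,4,8], [3,5,7], [3,6,7], [3,6,8]

Hence C_0 ≅ Z^9, C_1 ≅ Z^27, C_2 ≅ Z^18.

Boundary ∂_1: C_1 → C_0 sends each edge [p,q] (with p < q) to q − p.
The 9×27 boundary matrix has rank 8 and Smith normal form diag(1,1,1,1,1,1,1,1).

∂_2: C_2 → C_1 maps a triangle to the signed sum of its edges. For instance
  ∂[2,7,8] = [7,8] − [2,8] + [2,7],
  ∂[3,4,8] = [4,8] − [3,8] + [3,4].
The resulting 27×18 matrix has rank 18, and its Smith normal form has invariant factors (1,1,1,1,1,1,1,1,1,1,1,1,1,1,1,1,1,2).

Now H_k = ker ∂_k / im ∂_{k+1}, so:

  H_0: rank C_0 − rank ∂_1 = 9 − 8 = 1, and the invariant factors of ∂_1 are all 1, so H_0 ≅ Z.
  H_1: rank ker ∂_1 − rank ∂_2 = (27 − 8) − 18 = 1, and ∂_2 has invariant factor 2 > 1, so H_1 ≅ Z ⊕ Z_2.
  H_2: rank ker ∂_2 − rank ∂_3 = (18 − 18) − 0 = 0, and there is no ∂_3, so H_2 ≅ 0.

(K is a triangulation of the Klein bottle.)

H_0 ≅ Z,  H_1 ≅ Z ⊕ Z_2,  H_2 = 0.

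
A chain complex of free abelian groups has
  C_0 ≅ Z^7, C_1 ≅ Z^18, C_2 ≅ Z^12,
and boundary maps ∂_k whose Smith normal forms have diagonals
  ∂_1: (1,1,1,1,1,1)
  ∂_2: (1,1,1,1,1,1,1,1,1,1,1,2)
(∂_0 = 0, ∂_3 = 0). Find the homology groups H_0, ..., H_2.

H_0: b_0 = 7 − 0 − 6 = 1; torsion from ∂_1 factors > 1: none. So H_0 ≅ Z.
H_1: b_1 = 18 − 6 − 12 = 0; torsion from ∂_2 factors > 1: [2]. So H_1 ≅ Z/2.
H_2: b_2 = 12 − 12 − 0 = 0; torsion from ∂_3 factors > 1: none. So H_2 ≅ 0.

H_0 ≅ Z,  H_1 ≅ Z/2,  H_2 = 0.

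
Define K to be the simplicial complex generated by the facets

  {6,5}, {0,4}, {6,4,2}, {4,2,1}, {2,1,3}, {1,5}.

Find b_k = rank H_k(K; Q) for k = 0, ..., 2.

b_0 = 1, b_1 = 1, b_2 = 0.

Fix the vertex order 0 < 1 < 2 < 3 < 4 < 5 < 6 and write every simplex with vertices in increasing order. Then dim K = 2 and the simplices of K are:

  0-simplices (7): [0], [1], [2], [3], [4], [5], [6]
  1-simplices (10): [0,4], [1,2], [1,3], [1,4], [1,5], [2,3], [2,4], [2,6], [4,6], [5,6]
  2-simplices (3): [1,2,3], [1,2,4], [2,4,6]

Hence C_0 ≅ Z^7, C_1 ≅ Z^10, C_2 ≅ Z^3.

∂_1: C_1 → C_0 is given by ∂[p,q] = [q] − [p]. For instance
  ∂[4,6] = [6] − [4].
This gives a 7×10 integer matrix of rank 6; reducing to Smith normal form yields diagonal entries (1,1,1,1,1,1).

Boundary ∂_2: C_2 → C_1 maps a triangle to the signed sum of its edges. For instance
  ∂[1,2,4] = [2,4] − [1,4] + [1,2],
  ∂[2,4,6] = [4,6] − [2,6] + [2,4].
As a 10×3 matrix over Z this has rank 3, with invariant factors (1,1,1).

From H_k ≅ ker(∂_k) / im(∂_{k+1}) we obtain:

  H_0: rank C_0 − rank ∂_1 = 7 − 6 = 1, and the invariant factors of ∂_1 are all 1, so H_0 ≅ Z.
  H_1: rank ker ∂_1 − rank ∂_2 = (10 − 6) − 3 = 1, and the invariant factors of ∂_2 are all 1, so H_1 ≅ Z.
  H_2: rank ker ∂_2 − rank ∂_3 = (3 − 3) − 0 = 0, and there is no ∂_3, so H_2 ≅ 0.

As a check, the Euler characteristic is 7 − 10 + 3 = 0, which agrees with 1 − 1 + 0 = 0.

Hence the Betti numbers are b_0 = 1, b_1 = 1, b_2 = 0.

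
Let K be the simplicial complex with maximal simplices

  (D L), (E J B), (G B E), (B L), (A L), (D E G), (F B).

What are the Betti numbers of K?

b_0 = 1, b_1 = 1, b_2 = 0.

Order the vertices as A < B < D < E < F < G < J < L. Listing each simplex with vertices in this order, K has dimension 2 with simplices:

  0-simplices (8): A, B, D, E, F, G, J, L
  1-simplices (11): AL, BE, BF, BG, BJ, BL, DE, DG, DL, EG, EJ
  2-simplices (3): BEG, BEJ, DEG

giving chain groups C_0 ≅ Z^8, C_1 ≅ Z^11, C_2 ≅ Z^3.

∂_1: C_1 → C_0 is given by ∂[p,q] = [q] − [p]. For instance
  ∂EJ = J − E.
As a 8×11 matrix over Z this has rank 7, with invariant factors (1,1,1,1,1,1,1).

Boundary ∂_2: C_2 → C_1 sends each 2-simplex [p,q,r] to [q,r] − [p,r] + [p,q]. For instance
  ∂DEG = EG − DG + DE,
  ∂BEG = EG − BG + BE.
This gives a 11×3 integer matrix of rank 3; reducing to Smith normal form yields diagonal entries (1,1,1).

From H_k ≅ ker(∂_k) / im(∂_{k+1}) we obtain:

  H_0: rank C_0 − rank ∂_1 = 8 − 7 = 1, and the invariant factors of ∂_1 are all 1, so H_0 ≅ Z.
  H_1: rank ker ∂_1 − rank ∂_2 = (11 − 7) − 3 = 1, and the invariant factors of ∂_2 are all 1, so H_1 ≅ Z.
  H_2: rank ker ∂_2 − rank ∂_3 = (3 − 3) − 0 = 0, and there is no ∂_3, so H_2 ≅ 0.

As a check, the Euler characteristic is 8 − 11 + 3 = 0, which agrees with 1 − 1 + 0 = 0.

Hence the Betti numbers are b_0 = 1, b_1 = 1, b_2 = 0.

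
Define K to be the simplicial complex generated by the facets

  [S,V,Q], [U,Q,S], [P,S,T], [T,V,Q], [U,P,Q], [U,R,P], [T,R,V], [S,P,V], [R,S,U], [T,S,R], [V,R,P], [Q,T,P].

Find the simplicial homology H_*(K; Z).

H_0 ≅ Z,  H_1 ≅ Z/2,  H_2 = 0.

Fix the vertex order P < Q < R < S < T < U < V and write every simplex with vertices in increasing order. Then dim K = 2 and the simplices of K are:

  0-simplices (7): P, Q, R, S, T, U, V
  1-simplices (18): PQ, PR, PS, PT, PU, PV, QS, QT, QU, QV, RS, RT, RU, RV, ST, SU, SV, TV
  2-simplices (12): PQT, PQU, PRU, PRV, PST, PSV, QSU, QSV, QTV, RST, RSU, RTV

Hence C_0 ≅ Z^7, C_1 ≅ Z^18, C_2 ≅ Z^12.

Boundary ∂_1: C_1 → C_0 sends each edge [p,q] (with p < q) to q − p. For instance
  ∂RT = T − R.
The 7×18 boundary matrix has rank 6 and Smith normal form diag(1,1,1,1,1,1).

∂_2: C_2 → C_1 acts by ∂[p,q,r] = [q,r] − [p,r] + [p,q]. For instance
  ∂RST = ST − RT + RS,
  ∂QTV = TV − QV + QT.
The resulting 18×12 matrix has rank 12, and its Smith normal form has invariant factors (1,1,1,1,1,1,1,1,1,1,1,2).

Now H_k = ker ∂_k / im ∂_{k+1}, so:

  H_0: rank C_0 − rank ∂_1 = 7 − 6 = 1, and the invariant factors of ∂_1 are all 1, so H_0 = Z.
  H_1: rank ker ∂_1 − rank ∂_2 = (18 − 6) − 12 = 0, and ∂_2 has invariant factor 2 > 1, so H_1 = Z/2.
  H_2: rank ker ∂_2 − rank ∂_3 = (12 − 12) − 0 = 0, and there is no ∂_3, so H_2 = 0.

As a check, the Euler characteristic is 7 − 18 + 12 = 1, which agrees with 1 − 0 + 0 = 1.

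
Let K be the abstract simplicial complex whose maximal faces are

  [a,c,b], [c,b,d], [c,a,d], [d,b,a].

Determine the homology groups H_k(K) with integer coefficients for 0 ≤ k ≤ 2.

H_0 ≅ Z,  H_1 = 0,  H_2 ≅ Z.

We work with the vertex ordering a < b < c < d. The simplices of K, each written with vertices in increasing order, are:

  0-simplices (4): a, b, c, d
  1-simplices (6): ab, ac, ad, bc, bd, cd
  2-simplices (4): abc, abd, acd, bcd

giving chain groups C_0 ≅ Z^4, C_1 ≅ Z^6, C_2 ≅ Z^4.

Boundary ∂_1: C_1 → C_0 maps an edge to its endpoints' difference, ∂[p,q] = q − p. For instance
  ∂ad = d − a.
The 4×6 boundary matrix has rank 3 and Smith normal form diag(1,1,1).

The boundary map ∂_2: C_2 → C_1 maps a triangle to the signed sum of its edges. For instance
  ∂abd = bd − ad + ab,
  ∂acd = cd − ad + ac.
As a 6×4 matrix over Z this has rank 3, with invariant factors (1,1,1).

Computing H_k = (kernel of ∂_k) / (image of ∂_{k+1}):

  H_0: rank C_0 − rank ∂_1 = 4 − 3 = 1, and the invariant factors of ∂_1 are all 1, so H_0 = Z.
  H_1: rank ker ∂_1 − rank ∂_2 = (6 − 3) − 3 = 0, and the invariant factors of ∂_2 are all 1, so H_1 = 0.
  H_2: rank ker ∂_2 − rank ∂_3 = (4 − 3) − 0 = 1, and there is no ∂_3, so H_2 = Z.

As a check, the Euler characteristic is 4 − 6 + 4 = 2, which agrees with 1 − 0 + 1 = 2.
(K is a triangulation of the 2-sphere S^2.)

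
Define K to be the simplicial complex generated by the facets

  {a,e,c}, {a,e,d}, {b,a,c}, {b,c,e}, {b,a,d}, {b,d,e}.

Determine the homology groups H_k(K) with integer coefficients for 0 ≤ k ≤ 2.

H_0 = Z,  H_1 = 0,  H_2 = Z.

Fix the vertex order a < b < c < d < e and write every simplex with vertices in increasing order. Then dim K = 2 and the simplices of K are:

  0-simplices (5): a, b, c, d, e
  1-simplices (9): ab, ac, ad, ae, bc, bd, be, ce, de
  2-simplices (6): abc, abd, ace, ade, bce, bde

so the chain groups are C_0 ≅ Z^5, C_1 ≅ Z^9, C_2 ≅ Z^6.

The boundary map ∂_1: C_1 → C_0 maps an edge to its endpoints' difference, ∂[p,q] = q − p. For instance
  ∂bc = c − b.
The 5×9 boundary matrix has rank 4 and Smith normal form diag(1,1,1,1).

The boundary map ∂_2: C_2 → C_1 maps a triangle to the signed sum of its edges. For instance
  ∂abd = bd − ad + ab,
  ∂ace = ce − ae + ac.
As a 9×6 matrix over Z this has rank 5, with invariant factors (1,1,1,1,1).

Computing H_k = (kernel of ∂_k) / (image of ∂_{k+1}):

  H_0: rank C_0 − rank ∂_1 = 5 − 4 = 1, and the invariant factors of ∂_1 are all 1, so H_0 ≅ Z.
  H_1: rank ker ∂_1 − rank ∂_2 = (9 − 4) − 5 = 0, and the invariant factors of ∂_2 are all 1, so H_1 ≅ 0.
  H_2: rank ker ∂_2 − rank ∂_3 = (6 − 5) − 0 = 1, and there is no ∂_3, so H_2 ≅ Z.

As a check, the Euler characteristic is 5 − 9 + 6 = 2, which agrees with 1 − 0 + 1 = 2.
(K is a triangulation of the 2-sphere S^2.)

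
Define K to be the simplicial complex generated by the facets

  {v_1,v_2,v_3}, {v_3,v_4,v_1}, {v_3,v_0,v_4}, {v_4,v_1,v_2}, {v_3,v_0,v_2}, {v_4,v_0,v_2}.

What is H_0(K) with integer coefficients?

H_0 = Z.

Order the vertices as v_0 < v_1 < v_2 < v_3 < v_4. Listing each simplex with vertices in this order, K has dimension 2 with simplices:

  0-simplices (5): [v_0], [v_1], [v_2], [v_3], [v_4]
  1-simplices (9): [v_0,v_2], [v_0,v_3], [v_0,v_4], [v_1,v_2], [v_1,v_3], [v_1,v_4], [v_2,v_3], [v_2,v_4], [v_3,v_4]
  2-simplices (6): [v_0,v_2,v_3], [v_0,v_2,v_4], [v_0,v_3,v_4], [v_1,v_2,v_3], [v_1,v_2,v_4], [v_1,v_3,v_4]

Hence C_0 ≅ Z^5, C_1 ≅ Z^9, C_2 ≅ Z^6.

The boundary map ∂_1: C_1 → C_0 maps an edge to its endpoints' difference, ∂[p,q] = q − p. For instance
  ∂[v_1,v_2] = [v_2] − [v_1].
This gives a 5×9 integer matrix of rank 4; reducing to Smith normal form yields diagonal entries (1,1,1,1).

The boundary map ∂_2: C_2 → C_1 sends each 2-simplex [p,q,r] to [q,r] − [p,r] + [p,q]. For instance
  ∂[v_0,v_2,v_3] = [v_2,v_3] − [v_0,v_3] + [v_0,v_2],
  ∂[v_1,v_2,v_3] = [v_2,v_3] − [v_1,v_3] + [v_1,v_2].
This gives a 9×6 integer matrix of rank 5; reducing to Smith normal form yields diagonal entries (1,1,1,1,1).

From H_k ≅ ker(∂_k) / im(∂_{k+1}) we obtain:

  H_0: rank C_0 − rank ∂_1 = 5 − 4 = 1, and the invariant factors of ∂_1 are all 1, so H_0 = Z.

(K is a triangulation of the 2-sphere S^2.)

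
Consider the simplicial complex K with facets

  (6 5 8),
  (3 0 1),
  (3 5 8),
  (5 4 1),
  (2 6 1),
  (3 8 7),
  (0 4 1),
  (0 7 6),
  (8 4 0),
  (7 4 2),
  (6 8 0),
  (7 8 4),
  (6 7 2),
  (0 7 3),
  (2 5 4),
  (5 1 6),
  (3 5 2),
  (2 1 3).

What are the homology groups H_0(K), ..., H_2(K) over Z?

K has 9 vertices, 27 edges, 18 triangles.
rank ∂_0 = 0, rank ∂_1 = 8 ⇒ b_0 = 9 − 0 − 8 = 1; all invariant factors of ∂_1 are 1 so no torsion. So H_0 = Z.
rank ∂_1 = 8, rank ∂_2 = 18 ⇒ b_1 = 27 − 8 − 18 = 1; ∂_2 has invariant factor(s) [2] giving torsion. So H_1 = Z ⊕ Z/2.
rank ∂_2 = 18, rank ∂_3 = 0 ⇒ b_2 = 18 − 18 − 0 = 0. So H_2 = 0.

H_0 ≅ Z,  H_1 ≅ Z ⊕ Z/2,  H_2 = 0.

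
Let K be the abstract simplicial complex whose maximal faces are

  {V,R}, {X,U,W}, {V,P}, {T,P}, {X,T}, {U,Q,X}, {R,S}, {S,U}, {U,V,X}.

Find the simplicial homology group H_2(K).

Fix the vertex order P < Q < R < S < T < U < V < W < X and write every simplex with vertices in increasing order. Then dim K = 2 and the simplices of K are:

  0-simplices (9): P, Q, R, S, T, U, V, W, X
  1-simplices (13): PT, PV, QU, QX, RS, RV, SU, TX, UV, UW, UX, VX, WX
  2-simplices (3): QUX, UVX, UWX

giving chain groups C_0 ≅ Z^9, C_1 ≅ Z^13, C_2 ≅ Z^3.

The boundary map ∂_1: C_1 → C_0 is given by ∂[p,q] = [q] − [p]. For instance
  ∂PV = V − P.
As a 9×13 matrix over Z this has rank 8, with invariant factors (1,1,1,1,1,1,1,1).

Boundary ∂_2: C_2 → C_1 maps a triangle to the signed sum of its edges. For instance
  ∂UVX = VX − UX + UV,
  ∂UWX = WX − UX + UW.
As a 13×3 matrix over Z this has rank 3, with invariant factors (1,1,1).

From H_k ≅ ker(∂_k) / im(∂_{k+1}) we obtain:

  H_2: rank ker ∂_2 − rank ∂_3 = (3 − 3) − 0 = 0, and there is no ∂_3, so H_2 = 0.

H_2 = 0.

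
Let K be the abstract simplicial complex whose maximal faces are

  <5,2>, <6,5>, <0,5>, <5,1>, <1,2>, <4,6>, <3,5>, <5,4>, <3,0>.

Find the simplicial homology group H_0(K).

We work with the vertex ordering 0 < 1 < 2 < 3 < 4 < 5 < 6. The simplices of K, each written with vertices in increasing order, are:

  0-simplices (7): [0], [1], [2], [3], [4], [5], [6]
  1-simplices (9): [0,3], [0,5], [1,2], [1,5], [2,5], [3,5], [4,5], [4,6], [5,6]

giving chain groups C_0 ≅ Z^7, C_1 ≅ Z^9.

The boundary map ∂_1: C_1 → C_0 sends each edge [p,q] (with p < q) to q − p.
The 7×9 boundary matrix has rank 6 and Smith normal form diag(1,1,1,1,1,1).

Reading off H_k = ker ∂_k / im ∂_{k+1}:

  H_0: rank C_0 − rank ∂_1 = 7 − 6 = 1, and the invariant factors of ∂_1 are all 1, so H_0 ≅ Z.

H_0 = Z.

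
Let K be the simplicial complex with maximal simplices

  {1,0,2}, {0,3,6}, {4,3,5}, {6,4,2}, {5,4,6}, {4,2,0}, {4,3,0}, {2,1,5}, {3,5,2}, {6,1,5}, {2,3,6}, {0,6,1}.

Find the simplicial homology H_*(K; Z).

H_0 ≅ Z,  H_1 ≅ Z_2,  H_2 = 0.

Order the vertices as 0 < 1 < 2 < 3 < 4 < 5 < 6. Listing each simplex with vertices in this order, K has dimension 2 with simplices:

  0-simplices (7): [0], [1], [2], [3], [4], [5], [6]
  1-simplices (18): [0,1], [0,2], [0,3], [0,4], [0,6], [1,2], [1,5], [1,6], [2,3], [2,4], [2,5], [2,6], [3,4], [3,5], [3,6], [4,5], [4,6], [5,6]
  2-simplices (12): [0,1,2], [0,1,6], [0,2,4], [0,3,4], [0,3,6], [1,2,5], [1,5,6], [2,3,5], [2,3,6], [2,4,6], [3,4,5], [4,5,6]

Hence C_0 ≅ Z^7, C_1 ≅ Z^18, C_2 ≅ Z^12.

The boundary map ∂_1: C_1 → C_0 is given by ∂[p,q] = [q] − [p].
As a 7×18 matrix over Z this has rank 6, with invariant factors (1,1,1,1,1,1).

∂_2: C_2 → C_1 acts by ∂[p,q,r] = [q,r] − [p,r] + [p,q]. For instance
  ∂[0,3,6] = [3,6] − [0,6] + [0,3],
  ∂[0,2,4] = [2,4] − [0,4] + [0,2].
The resulting 18×12 matrix has rank 12, and its Smith normal form has invariant factors (1,1,1,1,1,1,1,1,1,1,1,2).

Computing H_k = (kernel of ∂_k) / (image of ∂_{k+1}):

  H_0: rank C_0 − rank ∂_1 = 7 − 6 = 1, and the invariant factors of ∂_1 are all 1, so H_0 ≅ Z.
  H_1: rank ker ∂_1 − rank ∂_2 = (18 − 6) − 12 = 0, and ∂_2 has invariant factor 2 > 1, so H_1 ≅ Z_2.
  H_2: rank ker ∂_2 − rank ∂_3 = (12 − 12) − 0 = 0, and there is no ∂_3, so H_2 ≅ 0.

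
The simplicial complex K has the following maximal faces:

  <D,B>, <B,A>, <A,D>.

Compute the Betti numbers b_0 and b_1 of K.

Take the total order A < B < D on the vertex set. Then K (dimension 1) consists of the simplices:

  0-simplices (3): A, B, D
  1-simplices (3): AB, AD, BD

giving chain groups C_0 ≅ Z^3, C_1 ≅ Z^3.

∂_1: C_1 → C_0 maps an edge to its endpoints' difference, ∂[p,q] = q − p. For instance
  ∂BD = D − B.
As a 3×3 matrix over Z this has rank 2, with invariant factors (1,1).

Reading off H_k = ker ∂_k / im ∂_{k+1}:

  H_0: rank C_0 − rank ∂_1 = 3 − 2 = 1, and the invariant factors of ∂_1 are all 1, so H_0 ≅ Z.
  H_1: rank ker ∂_1 − rank ∂_2 = (3 − 2) − 0 = 1, and there is no ∂_2, so H_1 ≅ Z.

(K is a triangulation of the circle S^1.)

Hence the Betti numbers are b_0 = 1, b_1 = 1.

b_0 = 1, b_1 = 1.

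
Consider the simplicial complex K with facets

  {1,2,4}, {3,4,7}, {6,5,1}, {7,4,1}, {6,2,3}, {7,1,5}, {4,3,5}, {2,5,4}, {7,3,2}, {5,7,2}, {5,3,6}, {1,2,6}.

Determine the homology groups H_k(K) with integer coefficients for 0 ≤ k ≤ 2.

We work with the vertex ordering 1 < 2 < 3 < 4 < 5 < 6 < 7. The simplices of K, each written with vertices in increasing order, are:

  0-simplices (7): [1], [2], [3], [4], [5], [6], [7]
  1-simplices (18): [1,2], [1,4], [1,5], [1,6], [1,7], [2,3], [2,4], [2,5], [2,6], [2,7], [3,4], [3,5], [3,6], [3,7], [4,5], [4,7], [5,6], [5,7]
  2-simplices (12): [1,2,4], [1,2,6], [1,4,7], [1,5,6], [1,5,7], [2,3,6], [2,3,7], [2,4,5], [2,5,7], [3,4,5], [3,4,7], [3,5,6]

Hence C_0 ≅ Z^7, C_1 ≅ Z^18, C_2 ≅ Z^12.

Boundary ∂_1: C_1 → C_0 is given by ∂[p,q] = [q] − [p]. For instance
  ∂[2,5] = [5] − [2].
As a 7×18 matrix over Z this has rank 6, with invariant factors (1,1,1,1,1,1).

Boundary ∂_2: C_2 → C_1 sends each 2-simplex [p,q,r] to [q,r] − [p,r] + [p,q]. For instance
  ∂[1,2,4] = [2,4] − [1,4] + [1,2],
  ∂[3,4,7] = [4,7] − [3,7] + [3,4].
This gives a 18×12 integer matrix of rank 12; reducing to Smith normal form yields diagonal entries (1,1,1,1,1,1,1,1,1,1,1,2).

Now H_k = ker ∂_k / im ∂_{k+1}, so:

  H_0: rank C_0 − rank ∂_1 = 7 − 6 = 1, and the invariant factors of ∂_1 are all 1, so H_0 = Z.
  H_1: rank ker ∂_1 − rank ∂_2 = (18 − 6) − 12 = 0, and ∂_2 has invariant factor 2 > 1, so H_1 = Z/2.
  H_2: rank ker ∂_2 − rank ∂_3 = (12 − 12) − 0 = 0, and there is no ∂_3, so H_2 = 0.

(K is a triangulation of the real projective plane RP^2.)

H_0 = Z,  H_1 = Z/2,  H_2 = 0.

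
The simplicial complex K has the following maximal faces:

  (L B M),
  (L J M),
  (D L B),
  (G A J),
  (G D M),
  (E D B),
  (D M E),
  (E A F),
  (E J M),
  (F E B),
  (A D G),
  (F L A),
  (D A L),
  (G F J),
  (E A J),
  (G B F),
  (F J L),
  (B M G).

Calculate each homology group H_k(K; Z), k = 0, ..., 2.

H_0 = Z,  H_1 = Z ⊕ Z/2,  H_2 = 0.

We work with the vertex ordering A < B < D < E < F < G < J < L < M. The simplices of K, each written with vertices in increasing order, are:

  0-simplices (9): A, B, D, E, F, G, J, L, M
  1-simplices (27): AD, AE, AF, AG, AJ, AL, BD, BE, BF, BG, BL, BM, DE, DG, DL, DM, EF, EJ, EM, FG, FJ, FL, GJ, GM, JL, JM, LM
  2-simplices (18): ADG, ADL, AEF, AEJ, AFL, AGJ, BDE, BDL, BEF, BFG, BGM, BLM, DEM, DGM, EJM, FGJ, FJL, JLM

so the chain groups are C_0 ≅ Z^9, C_1 ≅ Z^27, C_2 ≅ Z^18.

Boundary ∂_1: C_1 → C_0 maps an edge to its endpoints' difference, ∂[p,q] = q − p. For instance
  ∂AG = G − A.
The resulting 9×27 matrix has rank 8, and its Smith normal form has invariant factors (1,1,1,1,1,1,1,1).

The boundary map ∂_2: C_2 → C_1 sends each 2-simplex [p,q,r] to [q,r] − [p,r] + [p,q]. For instance
  ∂BDL = DL − BL + BD,
  ∂BEF = EF − BF + BE.
The 27×18 boundary matrix has rank 18 and Smith normal form diag(1,1,1,1,1,1,1,1,1,1,1,1,1,1,1,1,1,2).

Now H_k = ker ∂_k / im ∂_{k+1}, so:

  H_0: rank C_0 − rank ∂_1 = 9 − 8 = 1, and the invariant factors of ∂_1 are all 1, so H_0 ≅ Z.
  H_1: rank ker ∂_1 − rank ∂_2 = (27 − 8) − 18 = 1, and ∂_2 has invariant factor 2 > 1, so H_1 ≅ Z ⊕ Z/2.
  H_2: rank ker ∂_2 − rank ∂_3 = (18 − 18) − 0 = 0, and there is no ∂_3, so H_2 ≅ 0.

(K is a triangulation of the Klein bottle.)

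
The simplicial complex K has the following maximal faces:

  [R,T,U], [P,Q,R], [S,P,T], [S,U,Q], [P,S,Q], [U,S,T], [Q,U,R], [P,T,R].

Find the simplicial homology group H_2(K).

H_2 ≅ Z.

Take the total order P < Q < R < S < T < U on the vertex set. Then K (dimension 2) consists of the simplices:

  0-simplices (6): P, Q, R, S, T, U
  1-simplices (12): PQ, PR, PS, PT, QR, QS, QU, RT, RU, ST, SU, TU
  2-simplices (8): PQR, PQS, PRT, PST, QRU, QSU, RTU, STU

Hence C_0 ≅ Z^6, C_1 ≅ Z^12, C_2 ≅ Z^8.

∂_1: C_1 → C_0 is given by ∂[p,q] = [q] − [p].
The 6×12 boundary matrix has rank 5 and Smith normal form diag(1,1,1,1,1).

The boundary map ∂_2: C_2 → C_1 sends each 2-simplex [p,q,r] to [q,r] − [p,r] + [p,q]. For instance
  ∂PST = ST − PT + PS,
  ∂PQR = QR − PR + PQ.
The 12×8 boundary matrix has rank 7 and Smith normal form diag(1,1,1,1,1,1,1).

Reading off H_k = ker ∂_k / im ∂_{k+1}:

  H_2: rank ker ∂_2 − rank ∂_3 = (8 − 7) − 0 = 1, and there is no ∂_3, so H_2 = Z.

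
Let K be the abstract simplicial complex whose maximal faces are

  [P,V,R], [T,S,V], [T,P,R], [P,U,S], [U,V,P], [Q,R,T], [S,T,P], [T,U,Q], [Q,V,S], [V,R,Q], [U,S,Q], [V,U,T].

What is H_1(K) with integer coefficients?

H_1 ≅ Z/2.

We work with the vertex ordering P < Q < R < S < T < U < V. The simplices of K, each written with vertices in increasing order, are:

  0-simplices (7): P, Q, R, S, T, U, V
  1-simplices (18): PR, PS, PT, PU, PV, QR, QS, QT, QU, QV, RT, RV, ST, SU, SV, TU, TV, UV
  2-simplices (12): PRT, PRV, PST, PSU, PUV, QRT, QRV, QSU, QSV, QTU, STV, TUV

giving chain groups C_0 ≅ Z^7, C_1 ≅ Z^18, C_2 ≅ Z^12.

The boundary map ∂_1: C_1 → C_0 is given by ∂[p,q] = [q] − [p].
The resulting 7×18 matrix has rank 6, and its Smith normal form has invariant factors (1,1,1,1,1,1).

The boundary map ∂_2: C_2 → C_1 maps a triangle to the signed sum of its edges. For instance
  ∂QRT = RT − QT + QR,
  ∂PST = ST − PT + PS.
As a 18×12 matrix over Z this has rank 12, with invariant factors (1,1,1,1,1,1,1,1,1,1,1,2).

Reading off H_k = ker ∂_k / im ∂_{k+1}:

  H_1: rank ker ∂_1 − rank ∂_2 = (18 − 6) − 12 = 0, and ∂_2 has invariant factor 2 > 1, so H_1 = Z/2.

(K is a triangulation of the real projective plane RP^2.)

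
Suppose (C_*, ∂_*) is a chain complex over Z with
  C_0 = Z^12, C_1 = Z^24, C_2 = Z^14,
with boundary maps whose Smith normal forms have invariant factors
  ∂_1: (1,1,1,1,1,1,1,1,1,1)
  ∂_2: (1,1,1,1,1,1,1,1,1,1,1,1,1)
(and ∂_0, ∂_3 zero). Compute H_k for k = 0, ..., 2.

H_0: b_0 = 12 − 0 − 10 = 2; torsion from ∂_1 factors > 1: none. So H_0 ≅ Z^2.
H_1: b_1 = 24 − 10 − 13 = 1; torsion from ∂_2 factors > 1: none. So H_1 ≅ Z.
H_2: b_2 = 14 − 13 − 0 = 1; torsion from ∂_3 factors > 1: none. So H_2 ≅ Z.

H_0 ≅ Z^2,  H_1 ≅ Z,  H_2 ≅ Z.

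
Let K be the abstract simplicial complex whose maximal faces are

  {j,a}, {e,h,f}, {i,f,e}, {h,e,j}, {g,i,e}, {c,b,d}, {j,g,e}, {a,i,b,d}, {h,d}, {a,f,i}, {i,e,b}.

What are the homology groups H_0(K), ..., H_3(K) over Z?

We work with the vertex ordering a < b < c < d < e < f < g < h < i < j. The simplices of K, each written with vertices in increasing order, are:

  0-simplices (10): a, b, c, d, e, f, g, h, i, j
  1-simplices (22): ab, ad, af, ai, aj, bc, bd, be, bi, cd, dh, di, ef, eg, eh, ei, ej, fh, fi, gi, gj, hj
  2-simplices (12): abd, abi, adi, afi, bcd, bdi, bei, efh, efi, egi, egj, ehj
  3-simplices (1): abdi

giving chain groups C_0 ≅ Z^10, C_1 ≅ Z^22, C_2 ≅ Z^12, C_3 ≅ Z^1.

∂_1: C_1 → C_0 sends each edge [p,q] (with p < q) to q − p. For instance
  ∂ei = i − e.
This gives a 10×22 integer matrix of rank 9; reducing to Smith normal form yields diagonal entries (1,1,1,1,1,1,1,1,1).

∂_2: C_2 → C_1 acts by ∂[p,q,r] = [q,r] − [p,r] + [p,q]. For instance
  ∂bcd = cd − bd + bc,
  ∂bdi = di − bi + bd.
The resulting 22×12 matrix has rank 11, and its Smith normal form has invariant factors (1,1,1,1,1,1,1,1,1,1,1).

Boundary ∂_3: C_3 → C_2 sends each 3-simplex σ to the alternating sum Σ_i (−1)^i (σ with its i-th vertex removed). For instance
  ∂abdi = bdi − adi + abi − abd.
As a 12×1 matrix over Z this has rank 1, with invariant factors (1).

Reading off H_k = ker ∂_k / im ∂_{k+1}:

  H_0: rank C_0 − rank ∂_1 = 10 − 9 = 1, and the invariant factors of ∂_1 are all 1, so H_0 = Z.
  H_1: rank ker ∂_1 − rank ∂_2 = (22 − 9) − 11 = 2, and the invariant factors of ∂_2 are all 1, so H_1 = Z^2.
  H_2: rank ker ∂_2 − rank ∂_3 = (12 − 11) − 1 = 0, and the invariant factors of ∂_3 are all 1, so H_2 = 0.
  H_3: rank ker ∂_3 − rank ∂_4 = (1 − 1) − 0 = 0, and there is no ∂_4, so H_3 = 0.

H_0 ≅ Z,  H_1 ≅ Z^2,  H_2 = 0,  H_3 = 0.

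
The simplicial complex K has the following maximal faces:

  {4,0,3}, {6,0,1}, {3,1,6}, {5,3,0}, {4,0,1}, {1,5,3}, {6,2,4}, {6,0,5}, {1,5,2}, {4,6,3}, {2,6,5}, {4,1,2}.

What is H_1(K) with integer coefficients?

Take the total order 0 < 1 < 2 < 3 < 4 < 5 < 6 on the vertex set. Then K (dimension 2) consists of the simplices:

  0-simplices (7): [0], [1], [2], [3], [4], [5], [6]
  1-simplices (18): [0,1], [0,3], [0,4], [0,5], [0,6], [1,2], [1,3], [1,4], [1,5], [1,6], [2,4], [2,5], [2,6], [3,4], [3,5], [3,6], [4,6], [5,6]
  2-simplices (12): [0,1,4], [0,1,6], [0,3,4], [0,3,5], [0,5,6], [1,2,4], [1,2,5], [1,3,5], [1,3,6], [2,4,6], [2,5,6], [3,4,6]

Hence C_0 ≅ Z^7, C_1 ≅ Z^18, C_2 ≅ Z^12.

Boundary ∂_1: C_1 → C_0 is given by ∂[p,q] = [q] − [p].
As a 7×18 matrix over Z this has rank 6, with invariant factors (1,1,1,1,1,1).

∂_2: C_2 → C_1 acts by ∂[p,q,r] = [q,r] − [p,r] + [p,q]. For instance
  ∂[3,4,6] = [4,6] − [3,6] + [3,4],
  ∂[1,3,5] = [3,5] − [1,5] + [1,3].
The 18×12 boundary matrix has rank 12 and Smith normal form diag(1,1,1,1,1,1,1,1,1,1,1,2).

Now H_k = ker ∂_k / im ∂_{k+1}, so:

  H_1: rank ker ∂_1 − rank ∂_2 = (18 − 6) − 12 = 0, and ∂_2 has invariant factor 2 > 1, so H_1 = Z/2Z.

H_1 ≅ Z/2Z.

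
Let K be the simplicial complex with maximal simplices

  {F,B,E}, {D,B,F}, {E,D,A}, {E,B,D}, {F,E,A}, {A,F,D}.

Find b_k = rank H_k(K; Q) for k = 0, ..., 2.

b_0 = 1, b_1 = 0, b_2 = 1.

Take the total order A < B < D < E < F on the vertex set. Then K (dimension 2) consists of the simplices:

  0-simplices (5): A, B, D, E, F
  1-simplices (9): AD, AE, AF, BD, BE, BF, DE, DF, EF
  2-simplices (6): ADE, ADF, AEF, BDE, BDF, BEF

so the chain groups are C_0 ≅ Z^5, C_1 ≅ Z^9, C_2 ≅ Z^6.

The boundary map ∂_1: C_1 → C_0 maps an edge to its endpoints' difference, ∂[p,q] = q − p. For instance
  ∂AD = D − A.
This gives a 5×9 integer matrix of rank 4; reducing to Smith normal form yields diagonal entries (1,1,1,1).

Boundary ∂_2: C_2 → C_1 sends each 2-simplex [p,q,r] to [q,r] − [p,r] + [p,q]. For instance
  ∂ADE = DE − AE + AD,
  ∂AEF = EF − AF + AE.
The 9×6 boundary matrix has rank 5 and Smith normal form diag(1,1,1,1,1).

Computing H_k = (kernel of ∂_k) / (image of ∂_{k+1}):

  H_0: rank C_0 − rank ∂_1 = 5 − 4 = 1, and the invariant factors of ∂_1 are all 1, so H_0 = Z.
  H_1: rank ker ∂_1 − rank ∂_2 = (9 − 4) − 5 = 0, and the invariant factors of ∂_2 are all 1, so H_1 = 0.
  H_2: rank ker ∂_2 − rank ∂_3 = (6 − 5) − 0 = 1, and there is no ∂_3, so H_2 = Z.

Hence the Betti numbers are b_0 = 1, b_1 = 0, b_2 = 1.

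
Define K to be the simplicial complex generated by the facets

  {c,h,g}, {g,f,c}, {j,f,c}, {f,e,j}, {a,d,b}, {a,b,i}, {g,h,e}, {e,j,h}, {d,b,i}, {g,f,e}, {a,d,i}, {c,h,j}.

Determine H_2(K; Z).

H_2 = Z^2.

Take the total order a < b < c < d < e < f < g < h < i < j on the vertex set. Then K (dimension 2) consists of the simplices:

  0-simplices (10): a, b, c, d, e, f, g, h, i, j
  1-simplices (18): ab, ad, ai, bd, bi, cf, cg, ch, cj, di, ef, eg, eh, ej, fg, fj, gh, hj
  2-simplices (12): abd, abi, adi, bdi, cfg, cfj, cgh, chj, efg, efj, egh, ehj

giving chain groups C_0 ≅ Z^10, C_1 ≅ Z^18, C_2 ≅ Z^12.

∂_1: C_1 → C_0 is given by ∂[p,q] = [q] − [p].
The 10×18 boundary matrix has rank 8 and Smith normal form diag(1,1,1,1,1,1,1,1).

Boundary ∂_2: C_2 → C_1 sends each 2-simplex [p,q,r] to [q,r] − [p,r] + [p,q]. For instance
  ∂efg = fg − eg + ef,
  ∂chj = hj − cj + ch.
This gives a 18×12 integer matrix of rank 10; reducing to Smith normal form yields diagonal entries (1,1,1,1,1,1,1,1,1,1).

From H_k ≅ ker(∂_k) / im(∂_{k+1}) we obtain:

  H_2: rank ker ∂_2 − rank ∂_3 = (12 − 10) − 0 = 2, and there is no ∂_3, so H_2 ≅ Z^2.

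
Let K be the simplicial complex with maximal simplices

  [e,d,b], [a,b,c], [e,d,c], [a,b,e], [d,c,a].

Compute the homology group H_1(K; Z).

Fix the vertex order a < b < c < d < e and write every simplex with vertices in increasing order. Then dim K = 2 and the simplices of K are:

  0-simplices (5): a, b, c, d, e
  1-simplices (10): ab, ac, ad, ae, bc, bd, be, cd, ce, de
  2-simplices (5): abc, abe, acd, bde, cde

Hence C_0 ≅ Z^5, C_1 ≅ Z^10, C_2 ≅ Z^5.

The boundary map ∂_1: C_1 → C_0 maps an edge to its endpoints' difference, ∂[p,q] = q − p.
As a 5×10 matrix over Z this has rank 4, with invariant factors (1,1,1,1).

The boundary map ∂_2: C_2 → C_1 sends each 2-simplex [p,q,r] to [q,r] − [p,r] + [p,q]. For instance
  ∂acd = cd − ad + ac,
  ∂cde = de − ce + cd.
The resulting 10×5 matrix has rank 5, and its Smith normal form has invariant factors (1,1,1,1,1).

Now H_k = ker ∂_k / im ∂_{k+1}, so:

  H_1: rank ker ∂_1 − rank ∂_2 = (10 − 4) − 5 = 1, and the invariant factors of ∂_2 are all 1, so H_1 ≅ Z.

H_1 ≅ Z.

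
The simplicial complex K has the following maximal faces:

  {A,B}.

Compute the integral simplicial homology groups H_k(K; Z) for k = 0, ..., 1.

H_0 = Z,  H_1 = 0.

Fix the vertex order A < B and write every simplex with vertices in increasing order. Then dim K = 1 and the simplices of K are:

  0-simplices (2): A, B
  1-simplices (1): AB

so the chain groups are C_0 ≅ Z^2, C_1 ≅ Z^1.

The boundary map ∂_1: C_1 → C_0 is given by ∂[p,q] = [q] − [p]. For instance
  ∂AB = B − A.
The resulting 2×1 matrix has rank 1, and its Smith normal form has invariant factors (1).

Now H_k = ker ∂_k / im ∂_{k+1}, so:

  H_0: rank C_0 − rank ∂_1 = 2 − 1 = 1, and the invariant factors of ∂_1 are all 1, so H_0 ≅ Z.
  H_1: rank ker ∂_1 − rank ∂_2 = (1 − 1) − 0 = 0, and there is no ∂_2, so H_1 ≅ 0.

As a check, the Euler characteristic is 2 − 1 = 1, which agrees with 1 − 0 = 1.
(K is a triangulation of the 1-simplex.)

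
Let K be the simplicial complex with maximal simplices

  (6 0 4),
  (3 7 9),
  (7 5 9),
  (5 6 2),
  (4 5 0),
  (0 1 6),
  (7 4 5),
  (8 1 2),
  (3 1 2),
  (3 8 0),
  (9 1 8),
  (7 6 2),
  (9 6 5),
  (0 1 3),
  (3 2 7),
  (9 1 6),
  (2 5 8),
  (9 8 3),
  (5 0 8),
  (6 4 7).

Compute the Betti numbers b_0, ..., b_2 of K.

b_0 = 1, b_1 = 1, b_2 = 0.

Order the vertices as 0 < 1 < 2 < 3 < 4 < 5 < 6 < 7 < 8 < 9. Listing each simplex with vertices in this order, K has dimension 2 with simplices:

  0-simplices (10): [0], [1], [2], [3], [4], [5], [6], [7], [8], [9]
  1-simplices (30): (30 of them)
  2-simplices (20): (20 of them)

giving chain groups C_0 ≅ Z^10, C_1 ≅ Z^30, C_2 ≅ Z^20.

∂_1: C_1 → C_0 is given by ∂[p,q] = [q] − [p]. For instance
  ∂[1,8] = [8] − [1].
This gives a 10×30 integer matrix of rank 9; reducing to Smith normal form yields diagonal entries (1,1,1,1,1,1,1,1,1).

∂_2: C_2 → C_1 maps a triangle to the signed sum of its edges. For instance
  ∂[2,6,7] = [6,7] − [2,7] + [2,6],
  ∂[4,5,7] = [5,7] − [4,7] + [4,5].
As a 30×20 matrix over Z this has rank 20, with invariant factors (1,1,1,1,1,1,1,1,1,1,1,1,1,1,1,1,1,1,1,2).

Now H_k = ker ∂_k / im ∂_{k+1}, so:

  H_0: rank C_0 − rank ∂_1 = 10 − 9 = 1, and the invariant factors of ∂_1 are all 1, so H_0 ≅ Z.
  H_1: rank ker ∂_1 − rank ∂_2 = (30 − 9) − 20 = 1, and ∂_2 has invariant factor 2 > 1, so H_1 ≅ Z ⊕ Z_2.
  H_2: rank ker ∂_2 − rank ∂_3 = (20 − 20) − 0 = 0, and there is no ∂_3, so H_2 ≅ 0.

As a check, the Euler characteristic is 10 − 30 + 20 = 0, which agrees with 1 − 1 + 0 = 0.

Hence the Betti numbers are b_0 = 1, b_1 = 1, b_2 = 0.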